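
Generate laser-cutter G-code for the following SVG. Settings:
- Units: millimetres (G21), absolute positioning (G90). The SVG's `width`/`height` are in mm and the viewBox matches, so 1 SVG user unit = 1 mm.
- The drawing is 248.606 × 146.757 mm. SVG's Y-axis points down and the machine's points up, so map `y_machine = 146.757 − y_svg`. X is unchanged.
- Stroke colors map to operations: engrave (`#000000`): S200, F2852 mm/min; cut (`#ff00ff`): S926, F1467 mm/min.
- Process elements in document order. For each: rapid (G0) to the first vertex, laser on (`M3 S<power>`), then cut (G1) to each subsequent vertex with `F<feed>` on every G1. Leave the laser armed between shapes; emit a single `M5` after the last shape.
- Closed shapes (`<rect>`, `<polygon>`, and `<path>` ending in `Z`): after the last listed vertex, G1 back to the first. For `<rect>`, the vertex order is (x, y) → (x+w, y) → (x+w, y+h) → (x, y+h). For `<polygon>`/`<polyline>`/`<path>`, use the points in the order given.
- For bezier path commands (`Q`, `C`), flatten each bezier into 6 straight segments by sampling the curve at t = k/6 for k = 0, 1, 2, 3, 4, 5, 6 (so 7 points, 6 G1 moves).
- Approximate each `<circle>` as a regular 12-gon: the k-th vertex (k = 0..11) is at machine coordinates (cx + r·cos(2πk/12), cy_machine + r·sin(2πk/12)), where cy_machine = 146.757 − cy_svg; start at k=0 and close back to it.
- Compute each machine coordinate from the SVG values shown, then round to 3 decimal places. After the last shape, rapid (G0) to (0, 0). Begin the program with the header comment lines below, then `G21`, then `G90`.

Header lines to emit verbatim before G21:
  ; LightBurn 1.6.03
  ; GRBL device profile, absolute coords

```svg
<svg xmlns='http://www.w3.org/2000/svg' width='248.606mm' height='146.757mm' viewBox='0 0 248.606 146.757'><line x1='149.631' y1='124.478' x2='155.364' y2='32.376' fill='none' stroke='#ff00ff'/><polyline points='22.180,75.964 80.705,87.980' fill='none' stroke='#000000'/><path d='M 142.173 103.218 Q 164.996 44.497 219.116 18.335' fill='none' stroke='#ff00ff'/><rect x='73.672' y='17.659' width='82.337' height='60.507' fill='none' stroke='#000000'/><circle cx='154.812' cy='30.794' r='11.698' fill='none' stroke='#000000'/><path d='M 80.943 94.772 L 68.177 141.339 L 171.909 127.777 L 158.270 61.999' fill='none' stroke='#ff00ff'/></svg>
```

; LightBurn 1.6.03
; GRBL device profile, absolute coords
G21
G90
G0 X149.631 Y22.279
M3 S926
G1 X155.364 Y114.381 F1467
G0 X22.180 Y70.793
M3 S200
G1 X80.705 Y58.777 F2852
G0 X142.173 Y43.539
M3 S926
G1 X150.650 Y62.208 F1467
G1 X160.866 Y79.069 F1467
G1 X172.820 Y94.120 F1467
G1 X186.513 Y107.363 F1467
G1 X201.945 Y118.797 F1467
G1 X219.116 Y128.422 F1467
G0 X73.672 Y129.098
M3 S200
G1 X156.009 Y129.098 F2852
G1 X156.009 Y68.591 F2852
G1 X73.672 Y68.591 F2852
G1 X73.672 Y129.098 F2852
G0 X166.510 Y115.963
M3 S200
G1 X164.943 Y121.812 F2852
G1 X160.661 Y126.094 F2852
G1 X154.812 Y127.661 F2852
G1 X148.963 Y126.094 F2852
G1 X144.681 Y121.812 F2852
G1 X143.114 Y115.963 F2852
G1 X144.681 Y110.114 F2852
G1 X148.963 Y105.832 F2852
G1 X154.812 Y104.265 F2852
G1 X160.661 Y105.832 F2852
G1 X164.943 Y110.114 F2852
G1 X166.510 Y115.963 F2852
G0 X80.943 Y51.985
M3 S926
G1 X68.177 Y5.418 F1467
G1 X171.909 Y18.980 F1467
G1 X158.270 Y84.758 F1467
M5
G0 X0.000 Y0.000

viewBox `0 0 248.606 146.757` with mm width/height → 1 unit = 1 mm. Flip: y_m = 146.757 − y_svg.

**Shape 1** — `<line>` line segment, stroke `#ff00ff` → cut (S926, F1467). Machine vertices: (149.631,22.279) → (155.364,114.381). Open path.

**Shape 2** — `<polyline>` line segment, stroke `#000000` → engrave (S200, F2852). Machine vertices: (22.180,70.793) → (80.705,58.777). Open path.

**Shape 3** — `<path>` quadratic bezier, stroke `#ff00ff` → cut (S926, F1467). Control points (SVG): P0=(142.173,103.218), P1=(164.996,44.497), P2=(219.116,18.335); sampled at t=k/6. Machine vertices: (142.173,43.539) → (150.650,62.208) → (160.866,79.069) → (172.820,94.120) → (186.513,107.363) → (201.945,118.797) → (219.116,128.422). Open path.

**Shape 4** — `<rect>` rectangle, stroke `#000000` → engrave (S200, F2852). Machine vertices: (73.672,129.098) → (156.009,129.098) → (156.009,68.591) → (73.672,68.591) → (73.672,129.098). Closed: final G1 returns to the first vertex.

**Shape 5** — `<circle>` circle, stroke `#000000` → engrave (S200, F2852). Machine vertices: (166.510,115.963) → (164.943,121.812) → (160.661,126.094) → (154.812,127.661) → (148.963,126.094) → (144.681,121.812) → (143.114,115.963) → (144.681,110.114) → (148.963,105.832) → (154.812,104.265) → (160.661,105.832) → (164.943,110.114) → (166.510,115.963). Closed: final G1 returns to the first vertex.

**Shape 6** — `<path>` open polyline, stroke `#ff00ff` → cut (S926, F1467). Machine vertices: (80.943,51.985) → (68.177,5.418) → (171.909,18.980) → (158.270,84.758). Open path.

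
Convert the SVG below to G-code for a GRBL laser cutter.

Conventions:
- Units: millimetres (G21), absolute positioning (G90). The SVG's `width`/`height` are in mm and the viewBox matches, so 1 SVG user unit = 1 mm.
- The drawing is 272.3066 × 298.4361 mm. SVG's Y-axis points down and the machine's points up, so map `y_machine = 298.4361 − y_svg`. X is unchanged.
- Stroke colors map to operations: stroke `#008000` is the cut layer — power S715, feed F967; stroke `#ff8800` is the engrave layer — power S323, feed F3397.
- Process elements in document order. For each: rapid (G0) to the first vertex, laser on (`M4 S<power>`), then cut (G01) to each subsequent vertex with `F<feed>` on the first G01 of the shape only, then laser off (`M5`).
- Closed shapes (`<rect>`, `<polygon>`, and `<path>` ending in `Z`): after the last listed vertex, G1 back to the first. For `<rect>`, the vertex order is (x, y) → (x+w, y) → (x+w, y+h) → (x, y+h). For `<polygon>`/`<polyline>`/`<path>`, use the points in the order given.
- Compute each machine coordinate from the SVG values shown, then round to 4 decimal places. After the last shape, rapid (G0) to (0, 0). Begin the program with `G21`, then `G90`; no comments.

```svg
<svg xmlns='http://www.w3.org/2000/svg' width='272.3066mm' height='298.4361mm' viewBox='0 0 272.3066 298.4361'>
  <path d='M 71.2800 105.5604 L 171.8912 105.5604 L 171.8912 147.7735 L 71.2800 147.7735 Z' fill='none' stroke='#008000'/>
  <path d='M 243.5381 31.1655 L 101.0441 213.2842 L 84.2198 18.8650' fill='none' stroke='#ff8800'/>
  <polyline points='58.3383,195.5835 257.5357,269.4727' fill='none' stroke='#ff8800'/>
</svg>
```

viewBox `0 0 272.3066 298.4361` with mm width/height → 1 unit = 1 mm. Flip: y_m = 298.4361 − y_svg.

**Shape 1** — `<path>` rectangle, stroke `#008000` → cut (S715, F967). Machine vertices: (71.2800,192.8757) → (171.8912,192.8757) → (171.8912,150.6626) → (71.2800,150.6626) → (71.2800,192.8757). Closed: final G1 returns to the first vertex.

**Shape 2** — `<path>` open polyline, stroke `#ff8800` → engrave (S323, F3397). Machine vertices: (243.5381,267.2706) → (101.0441,85.1519) → (84.2198,279.5711). Open path.

**Shape 3** — `<polyline>` line segment, stroke `#ff8800` → engrave (S323, F3397). Machine vertices: (58.3383,102.8526) → (257.5357,28.9634). Open path.

G21
G90
G0 X71.2800 Y192.8757
M4 S715
G01 X171.8912 Y192.8757 F967
G01 X171.8912 Y150.6626
G01 X71.2800 Y150.6626
G01 X71.2800 Y192.8757
M5
G0 X243.5381 Y267.2706
M4 S323
G01 X101.0441 Y85.1519 F3397
G01 X84.2198 Y279.5711
M5
G0 X58.3383 Y102.8526
M4 S323
G01 X257.5357 Y28.9634 F3397
M5
G0 X0.0000 Y0.0000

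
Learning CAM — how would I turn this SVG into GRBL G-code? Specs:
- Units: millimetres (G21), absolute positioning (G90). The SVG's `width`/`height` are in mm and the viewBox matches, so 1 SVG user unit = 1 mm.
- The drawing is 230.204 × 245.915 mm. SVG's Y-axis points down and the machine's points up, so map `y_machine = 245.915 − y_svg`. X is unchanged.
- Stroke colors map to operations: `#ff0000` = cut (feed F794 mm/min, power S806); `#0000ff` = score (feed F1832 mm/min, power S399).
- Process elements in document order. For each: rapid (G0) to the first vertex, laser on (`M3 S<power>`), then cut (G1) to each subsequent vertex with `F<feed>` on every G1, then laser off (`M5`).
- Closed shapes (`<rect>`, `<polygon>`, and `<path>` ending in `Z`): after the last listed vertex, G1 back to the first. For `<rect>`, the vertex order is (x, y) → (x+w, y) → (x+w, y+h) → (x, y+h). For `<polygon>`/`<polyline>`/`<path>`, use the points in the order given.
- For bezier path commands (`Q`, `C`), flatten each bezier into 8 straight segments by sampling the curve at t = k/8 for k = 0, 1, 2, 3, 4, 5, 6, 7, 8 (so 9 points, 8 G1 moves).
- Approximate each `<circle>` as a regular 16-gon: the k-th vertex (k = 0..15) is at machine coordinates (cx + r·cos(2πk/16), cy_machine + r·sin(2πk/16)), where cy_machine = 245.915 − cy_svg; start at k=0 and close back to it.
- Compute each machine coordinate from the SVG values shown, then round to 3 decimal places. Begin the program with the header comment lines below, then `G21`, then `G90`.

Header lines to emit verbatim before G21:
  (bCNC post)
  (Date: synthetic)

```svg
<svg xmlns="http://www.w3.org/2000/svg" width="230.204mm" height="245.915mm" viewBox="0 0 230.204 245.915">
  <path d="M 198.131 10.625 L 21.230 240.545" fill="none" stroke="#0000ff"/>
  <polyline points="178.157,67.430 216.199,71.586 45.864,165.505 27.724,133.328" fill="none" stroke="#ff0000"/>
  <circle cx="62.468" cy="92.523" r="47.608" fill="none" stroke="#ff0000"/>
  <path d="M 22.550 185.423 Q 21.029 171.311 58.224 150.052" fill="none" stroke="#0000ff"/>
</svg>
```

1 u = 1 mm; y_m = 245.915 − y.

[1] `<path>` line segment, #0000ff→score S399 F1832: (198.131,235.290) → (21.230,5.370)

[2] `<polyline>` open polyline, #ff0000→cut S806 F794: (178.157,178.485) → (216.199,174.329) → (45.864,80.410) → (27.724,112.587)

[3] `<circle>` circle, #ff0000→cut S806 F794: (110.076,153.392) → (106.452,171.611) → (96.132,187.056) → (80.687,197.376) → (62.468,201.000) → (44.249,197.376) → (28.804,187.056) → (18.484,171.611) → (14.860,153.392) → (18.484,135.173) → (28.804,119.728) → (44.249,109.408) → (62.468,105.784) → (80.687,109.408) → (96.132,119.728) → (106.452,135.173) → (110.076,153.392) (closed)

[4] `<path>` quadratic bezier, #0000ff→score S399 F1832: (22.550,60.492) → (22.775,64.132) → (24.209,67.995) → (26.854,72.081) → (30.708,76.391) → (35.772,80.924) → (42.046,85.680) → (49.530,90.660) → (58.224,95.863)

(bCNC post)
(Date: synthetic)
G21
G90
G0 X198.131 Y235.290
M3 S399
G1 X21.230 Y5.370 F1832
M5
G0 X178.157 Y178.485
M3 S806
G1 X216.199 Y174.329 F794
G1 X45.864 Y80.410 F794
G1 X27.724 Y112.587 F794
M5
G0 X110.076 Y153.392
M3 S806
G1 X106.452 Y171.611 F794
G1 X96.132 Y187.056 F794
G1 X80.687 Y197.376 F794
G1 X62.468 Y201.000 F794
G1 X44.249 Y197.376 F794
G1 X28.804 Y187.056 F794
G1 X18.484 Y171.611 F794
G1 X14.860 Y153.392 F794
G1 X18.484 Y135.173 F794
G1 X28.804 Y119.728 F794
G1 X44.249 Y109.408 F794
G1 X62.468 Y105.784 F794
G1 X80.687 Y109.408 F794
G1 X96.132 Y119.728 F794
G1 X106.452 Y135.173 F794
G1 X110.076 Y153.392 F794
M5
G0 X22.550 Y60.492
M3 S399
G1 X22.775 Y64.132 F1832
G1 X24.209 Y67.995 F1832
G1 X26.854 Y72.081 F1832
G1 X30.708 Y76.391 F1832
G1 X35.772 Y80.924 F1832
G1 X42.046 Y85.680 F1832
G1 X49.530 Y90.660 F1832
G1 X58.224 Y95.863 F1832
M5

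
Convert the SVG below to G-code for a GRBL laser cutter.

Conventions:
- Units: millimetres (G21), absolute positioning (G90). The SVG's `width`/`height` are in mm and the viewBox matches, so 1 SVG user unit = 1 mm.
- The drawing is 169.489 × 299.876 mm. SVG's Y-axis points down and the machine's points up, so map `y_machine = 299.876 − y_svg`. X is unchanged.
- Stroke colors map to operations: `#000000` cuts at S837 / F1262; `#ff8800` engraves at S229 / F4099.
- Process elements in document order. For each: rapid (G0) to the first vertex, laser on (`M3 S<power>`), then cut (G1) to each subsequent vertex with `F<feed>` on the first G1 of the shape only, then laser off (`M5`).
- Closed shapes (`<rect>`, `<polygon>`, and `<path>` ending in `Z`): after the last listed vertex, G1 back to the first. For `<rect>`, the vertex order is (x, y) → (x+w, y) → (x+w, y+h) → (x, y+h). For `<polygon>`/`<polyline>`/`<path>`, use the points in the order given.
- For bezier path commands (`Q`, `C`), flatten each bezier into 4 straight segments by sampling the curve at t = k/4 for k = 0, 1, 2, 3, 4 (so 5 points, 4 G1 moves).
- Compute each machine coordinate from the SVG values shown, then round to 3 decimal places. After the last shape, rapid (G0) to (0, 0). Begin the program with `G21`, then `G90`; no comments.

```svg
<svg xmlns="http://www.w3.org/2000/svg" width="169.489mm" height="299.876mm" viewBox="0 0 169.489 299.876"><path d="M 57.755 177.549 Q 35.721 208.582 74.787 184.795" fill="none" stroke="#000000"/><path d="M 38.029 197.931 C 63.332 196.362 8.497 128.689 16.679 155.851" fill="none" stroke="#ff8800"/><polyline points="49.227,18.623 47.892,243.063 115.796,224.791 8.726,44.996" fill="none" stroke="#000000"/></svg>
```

G21
G90
G0 X57.755 Y122.327
M3 S837
G1 X50.557 Y110.237 F1262
G1 X50.996 Y104.999
G1 X59.073 Y106.614
G1 X74.787 Y115.081
M5
G0 X38.029 Y101.945
M3 S229
G1 X44.217 Y113.002 F4099
G1 X33.774 Y133.759
G1 X20.121 Y149.130
G1 X16.679 Y144.025
M5
G0 X49.227 Y281.253
M3 S837
G1 X47.892 Y56.813 F1262
G1 X115.796 Y75.085
G1 X8.726 Y254.880
M5
G0 X0.000 Y0.000

viewBox `0 0 169.489 299.876` with mm width/height → 1 unit = 1 mm. Flip: y_m = 299.876 − y_svg.

**Shape 1** — `<path>` quadratic bezier, stroke `#000000` → cut (S837, F1262). Control points (SVG): P0=(57.755,177.549), P1=(35.721,208.582), P2=(74.787,184.795); sampled at t=k/4. Machine vertices: (57.755,122.327) → (50.557,110.237) → (50.996,104.999) → (59.073,106.614) → (74.787,115.081). Open path.

**Shape 2** — `<path>` cubic bezier, stroke `#ff8800` → engrave (S229, F4099). Control points (SVG): P0=(38.029,197.931), P1=(63.332,196.362), P2=(8.497,128.689), P3=(16.679,155.851); sampled at t=k/4. Machine vertices: (38.029,101.945) → (44.217,113.002) → (33.774,133.759) → (20.121,149.130) → (16.679,144.025). Open path.

**Shape 3** — `<polyline>` open polyline, stroke `#000000` → cut (S837, F1262). Machine vertices: (49.227,281.253) → (47.892,56.813) → (115.796,75.085) → (8.726,254.880). Open path.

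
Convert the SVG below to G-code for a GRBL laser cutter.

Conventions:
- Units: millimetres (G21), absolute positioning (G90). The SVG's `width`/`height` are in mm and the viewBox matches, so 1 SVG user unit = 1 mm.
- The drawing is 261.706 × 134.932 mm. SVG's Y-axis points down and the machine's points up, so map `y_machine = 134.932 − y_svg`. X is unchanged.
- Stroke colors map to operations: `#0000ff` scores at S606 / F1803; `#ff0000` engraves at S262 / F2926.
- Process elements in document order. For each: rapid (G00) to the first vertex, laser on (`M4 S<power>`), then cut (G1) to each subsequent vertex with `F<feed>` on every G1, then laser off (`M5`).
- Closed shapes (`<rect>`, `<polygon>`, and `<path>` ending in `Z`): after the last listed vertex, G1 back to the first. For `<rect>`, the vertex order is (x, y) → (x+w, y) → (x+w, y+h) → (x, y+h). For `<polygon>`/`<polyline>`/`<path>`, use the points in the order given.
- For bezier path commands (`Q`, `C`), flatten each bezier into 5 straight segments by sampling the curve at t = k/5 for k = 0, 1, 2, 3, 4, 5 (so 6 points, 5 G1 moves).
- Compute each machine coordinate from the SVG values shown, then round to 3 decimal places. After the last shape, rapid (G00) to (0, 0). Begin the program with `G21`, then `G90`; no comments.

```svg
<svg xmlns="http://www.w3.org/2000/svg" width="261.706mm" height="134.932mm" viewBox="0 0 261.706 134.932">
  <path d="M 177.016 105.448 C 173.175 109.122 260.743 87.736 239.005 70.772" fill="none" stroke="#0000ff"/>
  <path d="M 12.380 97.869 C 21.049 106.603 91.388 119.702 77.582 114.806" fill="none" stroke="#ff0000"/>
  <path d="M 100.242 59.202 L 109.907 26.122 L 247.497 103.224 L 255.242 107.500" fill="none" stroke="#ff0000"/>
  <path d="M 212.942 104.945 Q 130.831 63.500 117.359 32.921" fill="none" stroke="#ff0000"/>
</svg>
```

Since the viewBox matches the mm dimensions, user units are millimetres directly. The only transform is the Y-flip y_m = 134.932 − y_svg.

Shape 1 is a cubic bezier drawn with `<path>`. Its stroke #0000ff means score at S606, F1803. After flipping Y the toolpath is (177.016,29.484) → (184.075,30.051) → (203.437,35.217) → (225.469,43.567) → (240.537,53.687) → (239.005,64.160).

Shape 2 is a cubic bezier drawn with `<path>`. Its stroke #ff0000 means engrave at S262, F2926. After flipping Y the toolpath is (12.380,37.063) → (23.815,31.478) → (43.052,25.918) → (63.092,21.457) → (76.935,19.169) → (77.582,20.126).

Shape 3 is a open polyline drawn with `<path>`. Its stroke #ff0000 means engrave at S262, F2926. After flipping Y the toolpath is (100.242,75.730) → (109.907,108.810) → (247.497,31.708) → (255.242,27.432).

Shape 4 is a quadratic bezier drawn with `<path>`. Its stroke #ff0000 means engrave at S262, F2926. After flipping Y the toolpath is (212.942,29.987) → (182.843,46.130) → (158.235,61.404) → (139.119,75.809) → (125.493,89.345) → (117.359,102.011).

G21
G90
G00 X177.016 Y29.484
M4 S606
G1 X184.075 Y30.051 F1803
G1 X203.437 Y35.217 F1803
G1 X225.469 Y43.567 F1803
G1 X240.537 Y53.687 F1803
G1 X239.005 Y64.160 F1803
M5
G00 X12.380 Y37.063
M4 S262
G1 X23.815 Y31.478 F2926
G1 X43.052 Y25.918 F2926
G1 X63.092 Y21.457 F2926
G1 X76.935 Y19.169 F2926
G1 X77.582 Y20.126 F2926
M5
G00 X100.242 Y75.730
M4 S262
G1 X109.907 Y108.810 F2926
G1 X247.497 Y31.708 F2926
G1 X255.242 Y27.432 F2926
M5
G00 X212.942 Y29.987
M4 S262
G1 X182.843 Y46.130 F2926
G1 X158.235 Y61.404 F2926
G1 X139.119 Y75.809 F2926
G1 X125.493 Y89.345 F2926
G1 X117.359 Y102.011 F2926
M5
G00 X0.000 Y0.000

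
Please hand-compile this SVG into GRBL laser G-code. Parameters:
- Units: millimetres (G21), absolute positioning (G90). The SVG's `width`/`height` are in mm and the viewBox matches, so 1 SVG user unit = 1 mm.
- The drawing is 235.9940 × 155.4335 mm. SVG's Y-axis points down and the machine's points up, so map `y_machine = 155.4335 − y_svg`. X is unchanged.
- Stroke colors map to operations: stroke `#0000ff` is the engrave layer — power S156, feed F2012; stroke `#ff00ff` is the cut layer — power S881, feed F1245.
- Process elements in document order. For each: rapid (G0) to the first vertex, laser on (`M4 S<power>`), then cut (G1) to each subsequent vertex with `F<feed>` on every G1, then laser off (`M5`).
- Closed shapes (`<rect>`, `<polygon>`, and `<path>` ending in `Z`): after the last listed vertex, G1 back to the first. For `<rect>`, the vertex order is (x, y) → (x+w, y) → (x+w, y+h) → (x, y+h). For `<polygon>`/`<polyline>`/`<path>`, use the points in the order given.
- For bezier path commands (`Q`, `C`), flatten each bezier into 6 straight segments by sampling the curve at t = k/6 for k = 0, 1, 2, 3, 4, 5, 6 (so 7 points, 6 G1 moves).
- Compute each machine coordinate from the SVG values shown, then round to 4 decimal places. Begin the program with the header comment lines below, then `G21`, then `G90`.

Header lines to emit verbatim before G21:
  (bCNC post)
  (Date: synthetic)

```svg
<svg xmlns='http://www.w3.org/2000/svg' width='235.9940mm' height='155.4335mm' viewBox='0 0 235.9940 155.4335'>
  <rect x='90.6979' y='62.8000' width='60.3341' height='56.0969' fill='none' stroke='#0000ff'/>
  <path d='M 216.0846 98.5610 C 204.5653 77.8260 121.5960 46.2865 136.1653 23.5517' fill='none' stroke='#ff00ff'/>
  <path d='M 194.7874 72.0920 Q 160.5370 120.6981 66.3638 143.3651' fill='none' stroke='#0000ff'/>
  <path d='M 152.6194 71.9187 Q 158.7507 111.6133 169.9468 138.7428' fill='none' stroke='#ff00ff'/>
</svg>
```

viewBox `0 0 235.9940 155.4335` with mm width/height → 1 unit = 1 mm. Flip: y_m = 155.4335 − y_svg.

**Shape 1** — `<rect>` rectangle, stroke `#0000ff` → engrave (S156, F2012). Machine vertices: (90.6979,92.6335) → (151.0320,92.6335) → (151.0320,36.5366) → (90.6979,36.5366) → (90.6979,92.6335). Closed: final G1 returns to the first vertex.

**Shape 2** — `<path>` cubic bezier, stroke `#ff00ff` → cut (S881, F1245). Control points (SVG): P0=(216.0846,98.5610), P1=(204.5653,77.8260), P2=(121.5960,46.2865), P3=(136.1653,23.5517); sampled at t=k/6. Machine vertices: (216.0846,56.8725) → (205.1531,68.0496) → (187.0075,80.4827) → (166.3417,93.6272) → (147.8500,106.9384) → (136.2265,119.8715) → (136.1653,131.8818). Open path.

**Shape 3** — `<path>` quadratic bezier, stroke `#0000ff` → engrave (S156, F2012). Control points (SVG): P0=(194.7874,72.0920), P1=(160.5370,120.6981), P2=(66.3638,143.3651); sampled at t=k/6. Machine vertices: (194.7874,83.3415) → (181.7061,67.8600) → (165.2957,53.8196) → (145.5563,41.2202) → (122.4878,30.0619) → (96.0903,20.3446) → (66.3638,12.0684). Open path.

**Shape 4** — `<path>` quadratic bezier, stroke `#ff00ff` → cut (S881, F1245). Control points (SVG): P0=(152.6194,71.9187), P1=(158.7507,111.6133), P2=(169.9468,138.7428); sampled at t=k/6. Machine vertices: (152.6194,83.5148) → (154.8039,70.6323) → (157.2697,58.4479) → (160.0169,46.9615) → (163.0455,36.1732) → (166.3555,26.0829) → (169.9468,16.6907). Open path.

(bCNC post)
(Date: synthetic)
G21
G90
G0 X90.6979 Y92.6335
M4 S156
G1 X151.0320 Y92.6335 F2012
G1 X151.0320 Y36.5366 F2012
G1 X90.6979 Y36.5366 F2012
G1 X90.6979 Y92.6335 F2012
M5
G0 X216.0846 Y56.8725
M4 S881
G1 X205.1531 Y68.0496 F1245
G1 X187.0075 Y80.4827 F1245
G1 X166.3417 Y93.6272 F1245
G1 X147.8500 Y106.9384 F1245
G1 X136.2265 Y119.8715 F1245
G1 X136.1653 Y131.8818 F1245
M5
G0 X194.7874 Y83.3415
M4 S156
G1 X181.7061 Y67.8600 F2012
G1 X165.2957 Y53.8196 F2012
G1 X145.5563 Y41.2202 F2012
G1 X122.4878 Y30.0619 F2012
G1 X96.0903 Y20.3446 F2012
G1 X66.3638 Y12.0684 F2012
M5
G0 X152.6194 Y83.5148
M4 S881
G1 X154.8039 Y70.6323 F1245
G1 X157.2697 Y58.4479 F1245
G1 X160.0169 Y46.9615 F1245
G1 X163.0455 Y36.1732 F1245
G1 X166.3555 Y26.0829 F1245
G1 X169.9468 Y16.6907 F1245
M5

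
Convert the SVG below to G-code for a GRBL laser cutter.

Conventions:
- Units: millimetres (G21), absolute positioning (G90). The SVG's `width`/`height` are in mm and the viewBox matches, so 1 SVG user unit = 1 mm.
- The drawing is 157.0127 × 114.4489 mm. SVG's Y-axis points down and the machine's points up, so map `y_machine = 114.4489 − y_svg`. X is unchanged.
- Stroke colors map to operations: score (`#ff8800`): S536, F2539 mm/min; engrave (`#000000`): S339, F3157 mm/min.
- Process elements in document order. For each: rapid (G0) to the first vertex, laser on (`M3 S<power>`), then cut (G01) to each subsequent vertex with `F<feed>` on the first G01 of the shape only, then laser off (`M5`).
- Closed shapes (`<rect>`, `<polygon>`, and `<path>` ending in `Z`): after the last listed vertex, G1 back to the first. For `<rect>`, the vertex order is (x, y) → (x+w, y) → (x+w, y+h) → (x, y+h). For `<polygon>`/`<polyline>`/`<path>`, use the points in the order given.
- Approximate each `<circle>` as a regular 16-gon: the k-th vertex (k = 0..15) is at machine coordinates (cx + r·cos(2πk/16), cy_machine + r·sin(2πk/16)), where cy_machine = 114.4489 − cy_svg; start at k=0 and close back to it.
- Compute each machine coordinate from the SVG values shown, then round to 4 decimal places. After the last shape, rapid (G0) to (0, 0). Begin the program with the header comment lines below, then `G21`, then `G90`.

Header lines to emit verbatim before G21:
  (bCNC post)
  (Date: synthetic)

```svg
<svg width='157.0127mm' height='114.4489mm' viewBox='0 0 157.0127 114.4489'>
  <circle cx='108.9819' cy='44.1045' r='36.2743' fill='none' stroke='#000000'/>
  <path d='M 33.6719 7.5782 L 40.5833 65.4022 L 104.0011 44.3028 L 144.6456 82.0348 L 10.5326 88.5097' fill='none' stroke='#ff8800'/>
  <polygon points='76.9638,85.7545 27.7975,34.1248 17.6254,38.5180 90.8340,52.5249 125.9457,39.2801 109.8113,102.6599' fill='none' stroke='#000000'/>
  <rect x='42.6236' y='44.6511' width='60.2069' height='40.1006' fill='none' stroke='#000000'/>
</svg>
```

1 u = 1 mm; y_m = 114.4489 − y.

[1] `<circle>` circle, #000000→engrave S339 F3157: (145.2562,70.3444) → (142.4950,84.2260) → (134.6317,95.9942) → (122.8635,103.8575) → (108.9819,106.6187) → (95.1003,103.8575) → (83.3321,95.9942) → (75.4688,84.2260) → (72.7076,70.3444) → (75.4688,56.4628) → (83.3321,44.6946) → (95.1003,36.8313) → (108.9819,34.0701) → (122.8635,36.8313) → (134.6317,44.6946) → (142.4950,56.4628) → (145.2562,70.3444) (closed)

[2] `<path>` open polyline, #ff8800→score S536 F2539: (33.6719,106.8707) → (40.5833,49.0467) → (104.0011,70.1461) → (144.6456,32.4141) → (10.5326,25.9392)

[3] `<polygon>` closed polygon, #000000→engrave S339 F3157: (76.9638,28.6944) → (27.7975,80.3241) → (17.6254,75.9309) → (90.8340,61.9240) → (125.9457,75.1688) → (109.8113,11.7890) → (76.9638,28.6944) (closed)

[4] `<rect>` rectangle, #000000→engrave S339 F3157: (42.6236,69.7978) → (102.8305,69.7978) → (102.8305,29.6972) → (42.6236,29.6972) → (42.6236,69.7978) (closed)

(bCNC post)
(Date: synthetic)
G21
G90
G0 X145.2562 Y70.3444
M3 S339
G01 X142.4950 Y84.2260 F3157
G01 X134.6317 Y95.9942
G01 X122.8635 Y103.8575
G01 X108.9819 Y106.6187
G01 X95.1003 Y103.8575
G01 X83.3321 Y95.9942
G01 X75.4688 Y84.2260
G01 X72.7076 Y70.3444
G01 X75.4688 Y56.4628
G01 X83.3321 Y44.6946
G01 X95.1003 Y36.8313
G01 X108.9819 Y34.0701
G01 X122.8635 Y36.8313
G01 X134.6317 Y44.6946
G01 X142.4950 Y56.4628
G01 X145.2562 Y70.3444
M5
G0 X33.6719 Y106.8707
M3 S536
G01 X40.5833 Y49.0467 F2539
G01 X104.0011 Y70.1461
G01 X144.6456 Y32.4141
G01 X10.5326 Y25.9392
M5
G0 X76.9638 Y28.6944
M3 S339
G01 X27.7975 Y80.3241 F3157
G01 X17.6254 Y75.9309
G01 X90.8340 Y61.9240
G01 X125.9457 Y75.1688
G01 X109.8113 Y11.7890
G01 X76.9638 Y28.6944
M5
G0 X42.6236 Y69.7978
M3 S339
G01 X102.8305 Y69.7978 F3157
G01 X102.8305 Y29.6972
G01 X42.6236 Y29.6972
G01 X42.6236 Y69.7978
M5
G0 X0.0000 Y0.0000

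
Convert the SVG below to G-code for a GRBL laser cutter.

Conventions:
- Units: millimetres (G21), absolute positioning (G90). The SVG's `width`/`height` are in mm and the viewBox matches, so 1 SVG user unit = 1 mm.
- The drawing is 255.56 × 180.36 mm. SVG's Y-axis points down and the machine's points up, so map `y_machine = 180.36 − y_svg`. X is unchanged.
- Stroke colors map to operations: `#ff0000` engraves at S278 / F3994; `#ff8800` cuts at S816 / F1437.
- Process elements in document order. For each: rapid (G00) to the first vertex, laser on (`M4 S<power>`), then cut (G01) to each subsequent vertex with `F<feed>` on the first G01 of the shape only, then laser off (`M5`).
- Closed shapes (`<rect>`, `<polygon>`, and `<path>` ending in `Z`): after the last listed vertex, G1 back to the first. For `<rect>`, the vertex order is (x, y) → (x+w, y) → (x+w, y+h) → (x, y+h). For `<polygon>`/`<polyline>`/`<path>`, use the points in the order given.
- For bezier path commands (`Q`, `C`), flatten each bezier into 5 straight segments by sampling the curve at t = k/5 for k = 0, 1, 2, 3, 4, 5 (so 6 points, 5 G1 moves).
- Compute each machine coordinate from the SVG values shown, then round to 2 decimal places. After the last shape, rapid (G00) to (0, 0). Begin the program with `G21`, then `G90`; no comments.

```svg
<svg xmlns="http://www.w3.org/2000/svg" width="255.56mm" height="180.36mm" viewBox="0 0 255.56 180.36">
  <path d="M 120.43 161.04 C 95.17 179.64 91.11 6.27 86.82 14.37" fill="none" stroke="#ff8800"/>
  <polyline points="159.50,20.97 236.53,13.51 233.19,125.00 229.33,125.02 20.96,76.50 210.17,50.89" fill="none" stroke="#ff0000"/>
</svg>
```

G21
G90
G00 X120.43 Y19.32
M4 S816
G01 X107.65 Y28.21 F1437
G01 X98.92 Y65.25
G01 X93.23 Y112.50
G01 X89.54 Y152.06
G01 X86.82 Y165.99
M5
G00 X159.50 Y159.39
M4 S278
G01 X236.53 Y166.85 F3994
G01 X233.19 Y55.36
G01 X229.33 Y55.34
G01 X20.96 Y103.86
G01 X210.17 Y129.47
M5
G00 X0.00 Y0.00

1 u = 1 mm; y_m = 180.36 − y.

[1] `<path>` cubic bezier, #ff8800→cut S816 F1437: (120.43,19.32) → (107.65,28.21) → (98.92,65.25) → (93.23,112.50) → (89.54,152.06) → (86.82,165.99)

[2] `<polyline>` open polyline, #ff0000→engrave S278 F3994: (159.50,159.39) → (236.53,166.85) → (233.19,55.36) → (229.33,55.34) → (20.96,103.86) → (210.17,129.47)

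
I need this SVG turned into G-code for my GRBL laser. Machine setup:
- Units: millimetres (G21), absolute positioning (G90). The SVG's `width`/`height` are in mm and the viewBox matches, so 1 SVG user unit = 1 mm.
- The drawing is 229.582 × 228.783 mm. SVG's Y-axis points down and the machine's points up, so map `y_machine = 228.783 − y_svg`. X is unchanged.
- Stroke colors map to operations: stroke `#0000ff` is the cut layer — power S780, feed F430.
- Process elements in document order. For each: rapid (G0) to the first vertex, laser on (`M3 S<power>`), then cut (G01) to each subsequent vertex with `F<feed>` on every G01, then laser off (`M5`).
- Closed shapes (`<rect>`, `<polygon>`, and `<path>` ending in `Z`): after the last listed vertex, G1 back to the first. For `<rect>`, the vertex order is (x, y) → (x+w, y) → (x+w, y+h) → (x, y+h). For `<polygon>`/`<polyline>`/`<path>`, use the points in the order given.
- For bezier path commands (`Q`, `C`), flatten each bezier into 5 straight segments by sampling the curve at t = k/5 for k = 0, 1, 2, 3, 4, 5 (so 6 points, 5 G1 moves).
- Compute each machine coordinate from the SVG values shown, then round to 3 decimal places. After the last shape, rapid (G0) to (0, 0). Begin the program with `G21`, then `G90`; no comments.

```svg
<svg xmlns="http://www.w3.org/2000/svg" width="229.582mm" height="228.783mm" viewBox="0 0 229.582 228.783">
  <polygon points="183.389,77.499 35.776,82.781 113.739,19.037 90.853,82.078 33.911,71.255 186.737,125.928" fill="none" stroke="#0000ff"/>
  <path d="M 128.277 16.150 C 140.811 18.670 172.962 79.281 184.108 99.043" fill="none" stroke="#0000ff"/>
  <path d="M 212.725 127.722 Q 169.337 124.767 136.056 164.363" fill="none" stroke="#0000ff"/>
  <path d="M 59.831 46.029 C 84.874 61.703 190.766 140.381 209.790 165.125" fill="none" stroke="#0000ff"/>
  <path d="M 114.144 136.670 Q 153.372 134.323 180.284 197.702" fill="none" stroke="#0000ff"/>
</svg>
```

G21
G90
G0 X183.389 Y151.284
M3 S780
G01 X35.776 Y146.002 F430
G01 X113.739 Y209.746 F430
G01 X90.853 Y146.705 F430
G01 X33.911 Y157.528 F430
G01 X186.737 Y102.855 F430
G01 X183.389 Y151.284 F430
M5
G0 X128.277 Y212.633
M3 S780
G01 X137.826 Y204.942 F430
G01 X150.134 Y188.057 F430
G01 X163.250 Y166.730 F430
G01 X175.225 Y145.708 F430
G01 X184.108 Y129.740 F430
M5
G0 X212.725 Y101.061
M3 S780
G01 X195.774 Y100.541 F430
G01 X179.632 Y96.617 F430
G01 X164.298 Y89.289 F430
G01 X149.773 Y78.556 F430
G01 X136.056 Y64.420 F430
M5
G0 X59.831 Y182.754
M3 S780
G01 X83.217 Y166.725 F430
G01 X117.956 Y141.187 F430
G01 X155.998 Y111.755 F430
G01 X189.293 Y84.041 F430
G01 X209.790 Y63.658 F430
M5
G0 X114.144 Y92.113
M3 S780
G01 X129.343 Y90.423 F430
G01 X143.556 Y83.474 F430
G01 X156.784 Y71.268 F430
G01 X169.027 Y53.804 F430
G01 X180.284 Y31.081 F430
M5
G0 X0.000 Y0.000

1 u = 1 mm; y_m = 228.783 − y.

[1] `<polygon>` closed polygon, #0000ff→cut S780 F430: (183.389,151.284) → (35.776,146.002) → (113.739,209.746) → (90.853,146.705) → (33.911,157.528) → (186.737,102.855) → (183.389,151.284) (closed)

[2] `<path>` cubic bezier, #0000ff→cut S780 F430: (128.277,212.633) → (137.826,204.942) → (150.134,188.057) → (163.250,166.730) → (175.225,145.708) → (184.108,129.740)

[3] `<path>` quadratic bezier, #0000ff→cut S780 F430: (212.725,101.061) → (195.774,100.541) → (179.632,96.617) → (164.298,89.289) → (149.773,78.556) → (136.056,64.420)

[4] `<path>` cubic bezier, #0000ff→cut S780 F430: (59.831,182.754) → (83.217,166.725) → (117.956,141.187) → (155.998,111.755) → (189.293,84.041) → (209.790,63.658)

[5] `<path>` quadratic bezier, #0000ff→cut S780 F430: (114.144,92.113) → (129.343,90.423) → (143.556,83.474) → (156.784,71.268) → (169.027,53.804) → (180.284,31.081)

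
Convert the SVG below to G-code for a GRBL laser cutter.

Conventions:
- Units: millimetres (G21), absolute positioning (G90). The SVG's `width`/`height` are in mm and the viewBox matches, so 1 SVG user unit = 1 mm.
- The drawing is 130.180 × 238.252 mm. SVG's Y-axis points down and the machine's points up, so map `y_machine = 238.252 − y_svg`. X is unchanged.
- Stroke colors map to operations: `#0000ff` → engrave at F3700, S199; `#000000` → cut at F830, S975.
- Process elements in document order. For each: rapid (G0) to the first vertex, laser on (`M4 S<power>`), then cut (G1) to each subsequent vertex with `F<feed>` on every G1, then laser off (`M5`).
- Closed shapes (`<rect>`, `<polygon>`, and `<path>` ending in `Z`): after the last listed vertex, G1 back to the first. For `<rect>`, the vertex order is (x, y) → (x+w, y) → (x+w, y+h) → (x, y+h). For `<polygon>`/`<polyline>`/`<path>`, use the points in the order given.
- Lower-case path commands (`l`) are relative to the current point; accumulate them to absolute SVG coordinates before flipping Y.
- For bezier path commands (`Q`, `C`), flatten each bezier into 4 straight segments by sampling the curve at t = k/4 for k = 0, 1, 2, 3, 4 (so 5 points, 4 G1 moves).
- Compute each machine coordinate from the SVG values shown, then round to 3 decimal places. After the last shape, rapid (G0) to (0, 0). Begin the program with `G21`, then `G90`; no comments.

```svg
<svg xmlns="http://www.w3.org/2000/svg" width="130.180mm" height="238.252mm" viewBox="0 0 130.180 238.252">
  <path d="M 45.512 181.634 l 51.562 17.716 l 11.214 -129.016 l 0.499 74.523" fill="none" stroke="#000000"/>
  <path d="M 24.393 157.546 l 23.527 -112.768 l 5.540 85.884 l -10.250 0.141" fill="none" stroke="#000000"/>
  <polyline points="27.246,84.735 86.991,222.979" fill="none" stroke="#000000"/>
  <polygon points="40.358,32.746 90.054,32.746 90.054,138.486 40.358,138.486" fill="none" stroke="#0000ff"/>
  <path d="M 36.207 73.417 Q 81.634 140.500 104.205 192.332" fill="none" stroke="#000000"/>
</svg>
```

1 u = 1 mm; y_m = 238.252 − y.

[1] `<path>` open polyline, #000000→cut S975 F830: (45.512,56.618) → (97.074,38.902) → (108.288,167.918) → (108.787,93.395)

[2] `<path>` open polyline, #000000→cut S975 F830: (24.393,80.706) → (47.920,193.474) → (53.460,107.590) → (43.210,107.449)

[3] `<polyline>` line segment, #000000→cut S975 F830: (27.246,153.517) → (86.991,15.273)

[4] `<polygon>` rectangle, #0000ff→engrave S199 F3700: (40.358,205.506) → (90.054,205.506) → (90.054,99.766) → (40.358,99.766) → (40.358,205.506) (closed)

[5] `<path>` quadratic bezier, #000000→cut S975 F830: (36.207,164.835) → (57.492,132.247) → (75.920,101.565) → (91.491,72.789) → (104.205,45.920)

G21
G90
G0 X45.512 Y56.618
M4 S975
G1 X97.074 Y38.902 F830
G1 X108.288 Y167.918 F830
G1 X108.787 Y93.395 F830
M5
G0 X24.393 Y80.706
M4 S975
G1 X47.920 Y193.474 F830
G1 X53.460 Y107.590 F830
G1 X43.210 Y107.449 F830
M5
G0 X27.246 Y153.517
M4 S975
G1 X86.991 Y15.273 F830
M5
G0 X40.358 Y205.506
M4 S199
G1 X90.054 Y205.506 F3700
G1 X90.054 Y99.766 F3700
G1 X40.358 Y99.766 F3700
G1 X40.358 Y205.506 F3700
M5
G0 X36.207 Y164.835
M4 S975
G1 X57.492 Y132.247 F830
G1 X75.920 Y101.565 F830
G1 X91.491 Y72.789 F830
G1 X104.205 Y45.920 F830
M5
G0 X0.000 Y0.000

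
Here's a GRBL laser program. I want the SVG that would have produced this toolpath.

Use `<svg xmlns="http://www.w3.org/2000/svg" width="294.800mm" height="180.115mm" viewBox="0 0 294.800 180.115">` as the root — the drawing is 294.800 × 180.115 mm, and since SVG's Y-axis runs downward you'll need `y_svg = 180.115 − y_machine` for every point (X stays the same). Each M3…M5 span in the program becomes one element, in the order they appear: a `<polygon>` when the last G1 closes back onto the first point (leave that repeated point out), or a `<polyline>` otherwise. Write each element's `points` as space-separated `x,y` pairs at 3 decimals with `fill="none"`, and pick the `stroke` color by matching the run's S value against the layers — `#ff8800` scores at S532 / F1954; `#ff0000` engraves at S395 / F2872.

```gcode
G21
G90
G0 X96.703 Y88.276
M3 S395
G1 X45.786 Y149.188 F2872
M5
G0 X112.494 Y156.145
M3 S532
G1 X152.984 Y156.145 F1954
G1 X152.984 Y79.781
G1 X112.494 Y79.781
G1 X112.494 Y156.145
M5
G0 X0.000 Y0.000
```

<svg xmlns="http://www.w3.org/2000/svg" width="294.800mm" height="180.115mm" viewBox="0 0 294.800 180.115">
  <polyline points="96.703,91.839 45.786,30.927" fill="none" stroke="#ff0000"/>
  <polygon points="112.494,23.970 152.984,23.970 152.984,100.334 112.494,100.334" fill="none" stroke="#ff8800"/>
</svg>

Each laser-on run becomes one SVG element. Flip Y back into SVG space with y_svg = 180.115 − y_machine.

Run 1: the run's S395 means `#ff0000` (engrave). The run is open, so emit a `<polyline>` with points (Y-flipped): 96.703,91.839 45.786,30.927.

Run 2: the run's S532 means `#ff8800` (score). The run returns to its start, so emit a `<polygon>` with points (Y-flipped): 112.494,23.970 152.984,23.970 152.984,100.334 112.494,100.334.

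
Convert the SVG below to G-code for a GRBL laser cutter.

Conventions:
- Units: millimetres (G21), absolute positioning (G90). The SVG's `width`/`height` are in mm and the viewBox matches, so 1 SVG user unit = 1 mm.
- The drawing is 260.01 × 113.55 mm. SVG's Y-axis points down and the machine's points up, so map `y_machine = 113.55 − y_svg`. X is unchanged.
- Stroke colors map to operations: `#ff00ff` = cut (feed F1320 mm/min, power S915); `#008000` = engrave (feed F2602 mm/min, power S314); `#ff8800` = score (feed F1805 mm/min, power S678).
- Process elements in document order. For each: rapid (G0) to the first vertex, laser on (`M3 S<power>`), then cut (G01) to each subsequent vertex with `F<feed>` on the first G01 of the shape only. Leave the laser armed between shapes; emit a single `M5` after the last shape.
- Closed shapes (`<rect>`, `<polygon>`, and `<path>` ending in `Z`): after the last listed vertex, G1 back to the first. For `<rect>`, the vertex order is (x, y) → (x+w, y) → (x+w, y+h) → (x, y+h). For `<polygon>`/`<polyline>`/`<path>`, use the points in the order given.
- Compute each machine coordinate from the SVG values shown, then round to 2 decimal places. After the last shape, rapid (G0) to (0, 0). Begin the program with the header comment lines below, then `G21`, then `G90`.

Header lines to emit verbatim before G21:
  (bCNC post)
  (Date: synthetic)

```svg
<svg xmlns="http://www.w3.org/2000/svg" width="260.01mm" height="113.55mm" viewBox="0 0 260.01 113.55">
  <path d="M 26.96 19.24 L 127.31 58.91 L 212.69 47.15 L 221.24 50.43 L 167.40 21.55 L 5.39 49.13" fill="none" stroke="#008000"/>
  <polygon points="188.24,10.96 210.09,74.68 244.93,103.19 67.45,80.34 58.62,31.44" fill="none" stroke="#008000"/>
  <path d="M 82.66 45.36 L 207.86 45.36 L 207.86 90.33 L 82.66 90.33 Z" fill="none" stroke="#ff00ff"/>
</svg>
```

viewBox `0 0 260.01 113.55` with mm width/height → 1 unit = 1 mm. Flip: y_m = 113.55 − y_svg.

**Shape 1** — `<path>` open polyline, stroke `#008000` → engrave (S314, F2602). Machine vertices: (26.96,94.31) → (127.31,54.64) → (212.69,66.40) → (221.24,63.12) → (167.40,92.00) → (5.39,64.42). Open path.

**Shape 2** — `<polygon>` closed polygon, stroke `#008000` → engrave (S314, F2602). Machine vertices: (188.24,102.59) → (210.09,38.87) → (244.93,10.36) → (67.45,33.21) → (58.62,82.11) → (188.24,102.59). Closed: final G1 returns to the first vertex.

**Shape 3** — `<path>` rectangle, stroke `#ff00ff` → cut (S915, F1320). Machine vertices: (82.66,68.19) → (207.86,68.19) → (207.86,23.22) → (82.66,23.22) → (82.66,68.19). Closed: final G1 returns to the first vertex.

(bCNC post)
(Date: synthetic)
G21
G90
G0 X26.96 Y94.31
M3 S314
G01 X127.31 Y54.64 F2602
G01 X212.69 Y66.40
G01 X221.24 Y63.12
G01 X167.40 Y92.00
G01 X5.39 Y64.42
G0 X188.24 Y102.59
M3 S314
G01 X210.09 Y38.87 F2602
G01 X244.93 Y10.36
G01 X67.45 Y33.21
G01 X58.62 Y82.11
G01 X188.24 Y102.59
G0 X82.66 Y68.19
M3 S915
G01 X207.86 Y68.19 F1320
G01 X207.86 Y23.22
G01 X82.66 Y23.22
G01 X82.66 Y68.19
M5
G0 X0.00 Y0.00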